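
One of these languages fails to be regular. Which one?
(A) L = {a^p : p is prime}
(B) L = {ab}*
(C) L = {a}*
(A) {a^p : p is prime}

(A) L = {a^p : p is prime} is NOT regular.

The pumping lemma can be used to prove this:
After pumping, the length becomes composite

The other languages are regular because they can be recognized by finite automata.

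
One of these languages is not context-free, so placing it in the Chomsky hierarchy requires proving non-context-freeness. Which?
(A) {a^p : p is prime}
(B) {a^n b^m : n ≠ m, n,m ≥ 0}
(A) {a^p : p is prime}

(A) {a^p : p is prime} requires the CFL pumping lemma.

- {a^n b^m : n ≠ m, n,m ≥ 0} is context-free (but not regular)
  • Can be shown non-regular with the regular pumping lemma
  • After pumping a's, we can make n = m

- {a^p : p is prime} is NOT context-free
  • Requires the CFL pumping lemma to prove
  • The CFL pumping lemma also fails because prime gaps are unbounded

The CFL pumping lemma is "stronger" in that it can prove non-membership
in the larger class of context-free languages.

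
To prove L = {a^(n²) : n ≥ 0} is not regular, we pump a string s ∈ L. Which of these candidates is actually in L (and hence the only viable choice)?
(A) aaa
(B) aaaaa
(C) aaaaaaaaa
(C) aaaaaaaaa

The pumping lemma is applied to a string s that lies in L, so first check membership of each option:
- (A) aaa has length 3, strictly between 1² = 1 and 2² = 4, so it is not in L ✗
- (B) aaaaa has length 5, strictly between 2² = 4 and 3² = 9, so it is not in L ✗
- (C) aaaaaaaaa has length 9 = 3², a perfect square, so it is in L ✓

Only (C) aaaaaaaaa is in L, so it is the only candidate that could play the role of s.
(In a complete proof one picks s in terms of the pumping length p so that |s| ≥ p is guaranteed; a fixed string like aaaaaaaaa illustrates the shape of such an s.)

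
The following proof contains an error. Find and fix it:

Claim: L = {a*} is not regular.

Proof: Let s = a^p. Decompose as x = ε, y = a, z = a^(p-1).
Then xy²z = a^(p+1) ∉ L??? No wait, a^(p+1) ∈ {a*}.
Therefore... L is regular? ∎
Error: The proof attempts to show a*  is not regular, but a* IS regular!

Correction: a* is a regular language (recognized by a simple DFA with one accepting state and self-loop on 'a'). The pumping lemma can only prove non-regularity, not regularity. For regular languages, pumping always works.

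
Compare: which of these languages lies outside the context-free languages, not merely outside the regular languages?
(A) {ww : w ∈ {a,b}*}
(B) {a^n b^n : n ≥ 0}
(A) {ww : w ∈ {a,b}*}

(A) {ww : w ∈ {a,b}*} requires the CFL pumping lemma.

- {a^n b^n : n ≥ 0} is context-free (but not regular)
  • Can be shown non-regular with the regular pumping lemma
  • After pumping, the number of a's and b's become unequal

- {ww : w ∈ {a,b}*} is NOT context-free
  • Requires the CFL pumping lemma to prove
  • Even a PDA cannot compare two arbitrary halves symbol by symbol; CFL pumping on a^p b^p a^p b^p fails

The CFL pumping lemma is "stronger" in that it can prove non-membership
in the larger class of context-free languages.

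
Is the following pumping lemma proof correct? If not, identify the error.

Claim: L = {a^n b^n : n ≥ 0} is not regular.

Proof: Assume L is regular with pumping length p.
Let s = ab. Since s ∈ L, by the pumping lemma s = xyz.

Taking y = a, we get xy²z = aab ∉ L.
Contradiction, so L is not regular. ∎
The proof is INCORRECT.

Error: The string s = ab may be shorter than p.
The pumping lemma only applies to strings with |s| ≥ p, and p is not under our control.
We must choose s in terms of p, e.g. s = a^p b^p, to ensure |s| ≥ p.
(The proof also fixes one particular y; a valid argument must handle every decomposition with |xy| ≤ p and |y| ≥ 1 — for s = a^p b^p this forces y = a^k, and then xy²z = a^(p+k) b^p ∉ L.)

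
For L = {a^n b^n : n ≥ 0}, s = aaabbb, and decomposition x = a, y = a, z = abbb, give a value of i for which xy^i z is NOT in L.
i = 2

xy²z = a · aa · abbb = aaaabbb; aaaabbb has 4 a's and 3 b's; 4 ≠ 3, so it is not in L.
(Other choices also work, e.g. i = 0, 3; only i = 1 is guaranteed to stay in L since xy¹z = s.)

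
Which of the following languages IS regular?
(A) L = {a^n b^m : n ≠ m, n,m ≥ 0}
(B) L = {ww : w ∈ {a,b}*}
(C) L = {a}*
(C) {a}*

(C) L = {a}* is regular.

This can be recognized by a finite automaton (DFA/NFA).
Regular expressions like {a}* define regular languages.

The other choices are not regular:
- {a^n b^m : n ≠ m, n,m ≥ 0}: After pumping a's, we can make n = m
- {ww : w ∈ {a,b}*}: After pumping, the two halves no longer match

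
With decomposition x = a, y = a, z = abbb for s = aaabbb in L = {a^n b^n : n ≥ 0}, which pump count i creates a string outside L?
i = 2

xy²z = a · aa · abbb = aaaabbb; aaaabbb has 4 a's and 3 b's; 4 ≠ 3, so it is not in L.
(Other choices also work, e.g. i = 0, 3; only i = 1 is guaranteed to stay in L since xy¹z = s.)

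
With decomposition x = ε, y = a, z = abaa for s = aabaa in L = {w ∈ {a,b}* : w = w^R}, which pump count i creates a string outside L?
i = 0

xy⁰z = ε · ε · abaa = abaa; abaa reversed is aaba ≠ abaa, so it is not a palindrome and is not in L.
(Other choices also work, e.g. i = 2, 3; only i = 1 is guaranteed to stay in L since xy¹z = s.)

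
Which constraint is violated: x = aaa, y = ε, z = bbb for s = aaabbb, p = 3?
Violated: |y| > 0

The decomposition x = aaa, y = ε, z = bbb for s = aaabbb with p = 3
violates the constraint: |y| > 0

|y| = 0, but the pumping lemma requires |y| > 0 (y must be non-empty).

Pumping lemma constraints:
1. xyz = s (decomposition is valid)
2. |xy| ≤ p
3. |y| > 0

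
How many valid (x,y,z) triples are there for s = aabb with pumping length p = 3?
6

For s = 'aabb' with pumping length p = 3:

Constraints: |xy| ≤ 3, |y| > 0

Valid decompositions (|xy| ≤ p, |y| ≥ 1):
  • x='', y='a', z='abb'
  • x='a', y='a', z='bb'
  • x='', y='aa', z='bb'
  • x='aa', y='b', z='b'
  • x='a', y='ab', z='b'
  • x='', y='aab', z='b'

Total count: 6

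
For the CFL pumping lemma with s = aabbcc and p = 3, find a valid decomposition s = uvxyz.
u='aa', v='b', x='b', y='c', z='c'

For s = aabbcc with pumping length p = 3:

One valid decomposition:
- u = 'aa'
- v = 'b'
- x = 'b'
- y = 'c'
- z = 'c'

Verification:
- uvxyz = 'aa' + 'b' + 'b' + 'c' + 'c' = aabbcc ✓
- |vxy| = |'bbc'| = 3 ≤ 3 ✓
- |vy| = |'bc'| = 2 > 0 ✓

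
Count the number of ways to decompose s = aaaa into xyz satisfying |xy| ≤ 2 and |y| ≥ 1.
3

For s = 'aaaa' with pumping length p = 2:

Constraints: |xy| ≤ 2, |y| > 0

Valid decompositions (|xy| ≤ p, |y| ≥ 1):
  • x='', y='a', z='aaa'
  • x='a', y='a', z='aa'
  • x='', y='aa', z='aa'

Total count: 3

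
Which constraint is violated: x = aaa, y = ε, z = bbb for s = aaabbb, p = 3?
Violated: |y| > 0

The decomposition x = aaa, y = ε, z = bbb for s = aaabbb with p = 3
violates the constraint: |y| > 0

|y| = 0, but the pumping lemma requires |y| > 0 (y must be non-empty).

Pumping lemma constraints:
1. xyz = s (decomposition is valid)
2. |xy| ≤ p
3. |y| > 0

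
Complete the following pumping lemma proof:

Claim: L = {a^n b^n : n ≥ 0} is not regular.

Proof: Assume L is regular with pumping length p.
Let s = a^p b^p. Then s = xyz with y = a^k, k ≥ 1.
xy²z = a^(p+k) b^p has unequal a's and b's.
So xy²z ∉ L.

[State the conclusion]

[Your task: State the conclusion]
This contradicts the pumping lemma for regular languages,
which guarantees xy^i z ∈ L for all i ≥ 0.

Since our assumption that L is regular leads to a contradiction,
we conclude that L = {a^n b^n : n ≥ 0} is NOT regular. ∎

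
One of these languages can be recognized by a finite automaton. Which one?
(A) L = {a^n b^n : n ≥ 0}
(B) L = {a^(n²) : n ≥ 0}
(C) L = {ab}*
(C) {ab}*

(C) L = {ab}* is regular.

This can be recognized by a finite automaton (DFA/NFA).
Regular expressions like {ab}* define regular languages.

The other choices are not regular:
- {a^n b^n : n ≥ 0}: After pumping, the number of a's and b's become unequal
- {a^(n²) : n ≥ 0}: After pumping, length is no longer a perfect square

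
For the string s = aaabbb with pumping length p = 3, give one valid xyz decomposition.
x = 'a', y = 'a', z = 'abbb'

For s = aaabbb and p = 3, one valid decomposition is:
- x = 'a' (length 1)
- y = 'a' (length 1)
- z = 'abbb' (length 4)

Verification:
- xyz = 'a' + 'a' + 'abbb' = aaabbb ✓
- |xy| = 2 ≤ 3 ✓
- |y| = 1 > 0 ✓

All pumping lemma constraints are satisfied.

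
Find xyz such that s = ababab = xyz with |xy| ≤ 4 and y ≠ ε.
x = '', y = 'ab', z = 'abab'

For s = ababab and p = 4, one valid decomposition is:
- x = '' (length 0)
- y = 'ab' (length 2)
- z = 'abab' (length 4)

Verification:
- xyz = '' + 'ab' + 'abab' = ababab ✓
- |xy| = 2 ≤ 4 ✓
- |y| = 2 > 0 ✓

All pumping lemma constraints are satisfied.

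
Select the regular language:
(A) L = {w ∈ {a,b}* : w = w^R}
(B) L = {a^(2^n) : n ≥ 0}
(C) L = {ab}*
(C) {ab}*

(C) L = {ab}* is regular.

This can be recognized by a finite automaton (DFA/NFA).
Regular expressions like {ab}* define regular languages.

The other choices are not regular:
- {a^(2^n) : n ≥ 0}: After pumping, length is no longer a power of 2
- {w ∈ {a,b}* : w = w^R}: After pumping, the string is no longer symmetric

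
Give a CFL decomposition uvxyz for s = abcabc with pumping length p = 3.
u='ab', v='c', x='a', y='b', z='c'

For s = abcabc with pumping length p = 3:

One valid decomposition:
- u = 'ab'
- v = 'c'
- x = 'a'
- y = 'b'
- z = 'c'

Verification:
- uvxyz = 'ab' + 'c' + 'a' + 'b' + 'c' = abcabc ✓
- |vxy| = |'cab'| = 3 ≤ 3 ✓
- |vy| = |'cb'| = 2 > 0 ✓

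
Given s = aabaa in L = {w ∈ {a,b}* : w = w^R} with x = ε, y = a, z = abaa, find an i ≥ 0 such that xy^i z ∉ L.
i = 2

xy²z = ε · aa · abaa = aaabaa; aaabaa reversed is aabaaa ≠ aaabaa, so it is not a palindrome and is not in L.
(Other choices also work, e.g. i = 0, 3; only i = 1 is guaranteed to stay in L since xy¹z = s.)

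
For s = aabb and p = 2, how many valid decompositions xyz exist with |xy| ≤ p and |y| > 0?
3

For s = 'aabb' with pumping length p = 2:

Constraints: |xy| ≤ 2, |y| > 0

Valid decompositions (|xy| ≤ p, |y| ≥ 1):
  • x='', y='a', z='abb'
  • x='a', y='a', z='bb'
  • x='', y='aa', z='bb'

Total count: 3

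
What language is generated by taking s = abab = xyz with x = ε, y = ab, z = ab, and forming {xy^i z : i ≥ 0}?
{xy^i z : i ≥ 0} = {(ab)^(i+1) : i ≥ 0} = {ab, abab, ababab, ...}

With x = ε, y = ab, z = ab: Pumping 'ab' gives strings of alternating a's and b's.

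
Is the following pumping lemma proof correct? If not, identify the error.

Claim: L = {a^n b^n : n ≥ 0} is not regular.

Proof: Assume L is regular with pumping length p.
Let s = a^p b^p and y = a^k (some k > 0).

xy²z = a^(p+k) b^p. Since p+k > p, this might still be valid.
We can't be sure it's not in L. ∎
The proof is INCORRECT.

Error: The conclusion is wrong.
xy²z = a^(p+k) b^p is definitely NOT in L because the number of a's (p+k) ≠ number of b's (p).
The proof incorrectly doubts what is actually a valid contradiction.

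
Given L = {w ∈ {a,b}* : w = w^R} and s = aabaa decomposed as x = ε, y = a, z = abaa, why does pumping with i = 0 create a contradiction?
xy⁰z = abaa ∉ L

Pumping with i = 0 replaces y = a by y⁰ = ε:
- Original: s = xyz = aabaa; aabaa reversed is aabaa, the same string, so it is a palindrome and is in L
- Pumped: xy⁰z = ε · ε · abaa = abaa
- abaa reversed is aaba ≠ abaa, so it is not a palindrome and is not in L

The pumping lemma would require xy⁰z ∈ L, so this decomposition yields a contradiction.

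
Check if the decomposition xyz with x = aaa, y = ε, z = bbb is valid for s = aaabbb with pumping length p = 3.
Violated: |y| > 0

The decomposition x = aaa, y = ε, z = bbb for s = aaabbb with p = 3
violates the constraint: |y| > 0

|y| = 0, but the pumping lemma requires |y| > 0 (y must be non-empty).

Pumping lemma constraints:
1. xyz = s (decomposition is valid)
2. |xy| ≤ p
3. |y| > 0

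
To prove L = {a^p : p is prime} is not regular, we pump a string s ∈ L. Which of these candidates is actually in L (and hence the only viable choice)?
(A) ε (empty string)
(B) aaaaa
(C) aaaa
(B) aaaaa

The pumping lemma is applied to a string s that lies in L, so first check membership of each option:
- (A) ε has length 0, which is not prime, so it is not in L ✗
- (B) aaaaa has length 5, which is prime, so it is in L ✓
- (C) aaaa has length 4 = 2 × 2, which is not prime, so it is not in L ✗

Only (B) aaaaa is in L, so it is the only candidate that could play the role of s.
(In a complete proof one picks s in terms of the pumping length p so that |s| ≥ p is guaranteed; a fixed string like aaaaa illustrates the shape of such an s.)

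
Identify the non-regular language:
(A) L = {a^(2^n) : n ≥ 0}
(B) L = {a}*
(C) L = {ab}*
(A) {a^(2^n) : n ≥ 0}

(A) L = {a^(2^n) : n ≥ 0} is NOT regular.

The pumping lemma can be used to prove this:
After pumping, length is no longer a power of 2

The other languages are regular because they can be recognized by finite automata.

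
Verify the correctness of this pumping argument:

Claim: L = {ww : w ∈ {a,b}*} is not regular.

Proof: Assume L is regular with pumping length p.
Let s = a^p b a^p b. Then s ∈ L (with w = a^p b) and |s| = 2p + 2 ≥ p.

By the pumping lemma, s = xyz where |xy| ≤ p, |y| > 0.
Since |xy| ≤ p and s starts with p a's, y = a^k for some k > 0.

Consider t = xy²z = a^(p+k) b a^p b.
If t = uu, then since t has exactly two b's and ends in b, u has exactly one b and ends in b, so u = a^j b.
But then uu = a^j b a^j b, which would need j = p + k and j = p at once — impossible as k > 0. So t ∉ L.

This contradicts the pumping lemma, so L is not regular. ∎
The proof is correct.

This proof is valid because:
1. s = a^p b a^p b is in L and is chosen in terms of p, so |s| ≥ p holds for every p
2. The decomposition analysis is correct: |xy| ≤ p forces y to lie inside the leading a's
3. The contradiction is valid: the argument shows a^(p+k) b a^p b cannot be split into two equal halves
4. The conclusion follows logically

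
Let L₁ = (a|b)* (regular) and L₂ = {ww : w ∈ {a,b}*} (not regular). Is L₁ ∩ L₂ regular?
No — L₁ ∩ L₂ is not regular.

(a|b)* is all strings over {a,b}, so L₁ ∩ L₂ = {ww : w ∈ {a,b}*} = L₂ itself, which is not regular (pump s = a^p b a^p b).

Note that the bare facts "L₁ regular, L₂ non-regular" do not settle the question by themselves: the closure of regular languages under ∪, ∩, complement and difference applies only when BOTH operands are regular. With a non-regular operand the result can come out regular or non-regular depending on the specific languages, so one has to work out L₁ ∩ L₂ for this particular pair, as above.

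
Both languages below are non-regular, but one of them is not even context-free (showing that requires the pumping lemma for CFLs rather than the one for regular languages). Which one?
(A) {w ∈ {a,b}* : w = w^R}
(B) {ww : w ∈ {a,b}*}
(B) {ww : w ∈ {a,b}*}

(B) {ww : w ∈ {a,b}*} requires the CFL pumping lemma.

- {w ∈ {a,b}* : w = w^R} is context-free (but not regular)
  • Can be shown non-regular with the regular pumping lemma
  • After pumping, the string is no longer symmetric

- {ww : w ∈ {a,b}*} is NOT context-free
  • Requires the CFL pumping lemma to prove
  • Even a PDA cannot compare two arbitrary halves symbol by symbol; CFL pumping on a^p b^p a^p b^p fails

The CFL pumping lemma is "stronger" in that it can prove non-membership
in the larger class of context-free languages.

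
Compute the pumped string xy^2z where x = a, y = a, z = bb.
aaabb

Given x = 'a', y = 'a', z = 'bb' and i = 2:

xy^2z = x + y·y·...·y (2 times) + z
       = 'a' + 'a'^2 + 'bb'
       = 'a' + 'aa' + 'bb'
       = 'aaabb'

The pumped string is 'aaabb' with length 5.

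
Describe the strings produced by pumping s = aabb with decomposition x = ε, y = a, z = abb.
{xy^i z : i ≥ 0} = {a^(i+1) b^2 : i ≥ 0} = {abb, aabb, aaabb, ...}

With x = ε, y = a, z = abb: Starting with aabb and pumping the first 'a' (z = abb keeps the second 'a'), we get strings with i+1 a's followed by 2 b's for i = 0, 1, 2, ...; note bb is not produced because z always contributes one a.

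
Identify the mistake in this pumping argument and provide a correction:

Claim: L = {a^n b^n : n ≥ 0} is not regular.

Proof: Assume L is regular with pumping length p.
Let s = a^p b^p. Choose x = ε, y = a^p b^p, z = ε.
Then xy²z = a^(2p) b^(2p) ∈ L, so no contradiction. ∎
Error: The decomposition violates |xy| ≤ p. With y = a^p b^p, |xy| = |y| = 2p > p. (The proof also miscomputes xy²z, which would be a^p b^p a^p b^p rather than a^(2p) b^(2p), and it wrongly treats one harmless decomposition as settling the matter — the prover does not get to choose the decomposition.)

Correction: The pumping lemma requires |xy| ≤ p, and the argument must handle every decomposition satisfying |xy| ≤ p, |y| ≥ 1. Since s starts with p a's, any such y consists only of a's, say y = a^k with k ≥ 1. Then xy²z = a^(p+k) b^p has unequal numbers of a's and b's, so xy²z ∉ L — the required contradiction.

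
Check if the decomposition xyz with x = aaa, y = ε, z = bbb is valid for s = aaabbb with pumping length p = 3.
Violated: |y| > 0

The decomposition x = aaa, y = ε, z = bbb for s = aaabbb with p = 3
violates the constraint: |y| > 0

|y| = 0, but the pumping lemma requires |y| > 0 (y must be non-empty).

Pumping lemma constraints:
1. xyz = s (decomposition is valid)
2. |xy| ≤ p
3. |y| > 0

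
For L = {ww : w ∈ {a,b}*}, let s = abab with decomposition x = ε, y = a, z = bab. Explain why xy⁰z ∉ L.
xy⁰z = bab ∉ L

Pumping with i = 0 replaces y = a by y⁰ = ε:
- Original: s = xyz = abab; abab splits into halves ab · ab, which are equal, so it is in L (w = ab)
- Pumped: xy⁰z = ε · ε · bab = bab
- bab has odd length 3, so it cannot be written as ww and is not in L

The pumping lemma would require xy⁰z ∈ L, so this decomposition yields a contradiction.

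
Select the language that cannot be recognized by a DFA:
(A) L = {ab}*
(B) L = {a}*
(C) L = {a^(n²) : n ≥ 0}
(C) {a^(n²) : n ≥ 0}

(C) L = {a^(n²) : n ≥ 0} is NOT regular.

The pumping lemma can be used to prove this:
After pumping, length is no longer a perfect square

The other languages are regular because they can be recognized by finite automata.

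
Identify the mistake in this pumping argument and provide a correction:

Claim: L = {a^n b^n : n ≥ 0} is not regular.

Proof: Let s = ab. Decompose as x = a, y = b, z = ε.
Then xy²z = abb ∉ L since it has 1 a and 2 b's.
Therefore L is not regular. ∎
Error: The string s = ab might be shorter than the pumping length p.

Correction: Choose s = a^p b^p to ensure |s| ≥ p. Also, the decomposition is wrong: with |xy| ≤ p, y cannot include b's when s starts with p a's.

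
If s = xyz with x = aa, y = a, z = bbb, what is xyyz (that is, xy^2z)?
aaaabbb

Given x = 'aa', y = 'a', z = 'bbb' and i = 2:

xy^2z = x + y·y·...·y (2 times) + z
       = 'aa' + 'a'^2 + 'bbb'
       = 'aa' + 'aa' + 'bbb'
       = 'aaaabbb'

The pumped string is 'aaaabbb' with length 7.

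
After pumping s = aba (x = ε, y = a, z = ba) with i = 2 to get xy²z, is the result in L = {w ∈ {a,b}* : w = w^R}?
No

xy²z = ε · aa · ba = aaba.
aaba reversed is abaa ≠ aaba, so it is not a palindrome and is not in L.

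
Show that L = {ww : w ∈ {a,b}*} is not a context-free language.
Assume for contradiction that L is context-free, and let p ≥ 1 be the pumping length given by the pumping lemma for CFLs.
Choose s = a^p b^p a^p b^p. Then s ∈ L (take w = a^p b^p) and |s| = 4p ≥ p.
By the CFL pumping lemma, s = uvxyz for some u, v, x, y, z with |vxy| ≤ p, |vy| ≥ 1, and uv^i xy^i z ∈ L for every i ≥ 0.

Write s as four blocks A₁ B₁ A₂ B₂ with A₁ = A₂ = a^p and B₁ = B₂ = b^p. Since |vxy| ≤ p, the window vxy lies inside at most two adjacent blocks. Take i = 0 and let t = uxz, so |t| = 4p − |vy| with 1 ≤ |vy| ≤ p. If |t| is odd, t ∉ L immediately, so assume |vy| is even (hence |vy| ≥ 2) and |t|/2 = 2p − |vy|/2, which satisfies p ≤ |t|/2 ≤ 2p − 1.

Case 1 (vxy inside A₁B₁): t = a^(p−j) b^(p−l) a^p b^p with j + l = |vy|. The second half of t has length < 2p, so it is a suffix of the trailing a^p b^p and ends in b; the first half is a^(p−j) b^(p−l) a^((j+l)/2), which ends in a because (j+l)/2 ≥ 1. The halves differ, so t ∉ L.

Case 2 (vxy inside B₁A₂, straddling the middle): t = a^p b^(p−j) a^(p−l) b^p with j + l = |vy|. If t = ww, then w is a prefix of t of length ≥ p, so w begins with a^p; and w is a suffix of t of length ≥ p, so w ends with b^p. That forces |w| ≥ 2p, contradicting |w| = |t|/2 ≤ 2p − 1. So t ∉ L.

Case 3 (vxy inside A₂B₂): t = a^p b^p a^(p−j) b^(p−l) with j + l = |vy|. The first half of t is a prefix of a^p b^p, so it begins with a; the second half is b^((j+l)/2) a^(p−j) b^(p−l), which begins with b. The halves differ, so t ∉ L.

In every case uv⁰xy⁰z = uxz ∉ L.

This contradicts the CFL pumping lemma, which requires uv^i xy^i z ∈ L for all i ≥ 0.
Hence L = {ww : w ∈ {a,b}*} is not context-free. ∎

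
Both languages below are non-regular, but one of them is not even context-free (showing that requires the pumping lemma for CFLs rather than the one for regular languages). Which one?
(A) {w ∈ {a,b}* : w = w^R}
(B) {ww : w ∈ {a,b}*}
(B) {ww : w ∈ {a,b}*}

(B) {ww : w ∈ {a,b}*} requires the CFL pumping lemma.

- {w ∈ {a,b}* : w = w^R} is context-free (but not regular)
  • Can be shown non-regular with the regular pumping lemma
  • After pumping, the string is no longer symmetric

- {ww : w ∈ {a,b}*} is NOT context-free
  • Requires the CFL pumping lemma to prove
  • Even a PDA cannot compare two arbitrary halves symbol by symbol; CFL pumping on a^p b^p a^p b^p fails

The CFL pumping lemma is "stronger" in that it can prove non-membership
in the larger class of context-free languages.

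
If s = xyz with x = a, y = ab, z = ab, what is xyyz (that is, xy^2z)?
aababab

Given x = 'a', y = 'ab', z = 'ab' and i = 2:

xy^2z = x + y·y·...·y (2 times) + z
       = 'a' + 'ab'^2 + 'ab'
       = 'a' + 'abab' + 'ab'
       = 'aababab'

The pumped string is 'aababab' with length 7.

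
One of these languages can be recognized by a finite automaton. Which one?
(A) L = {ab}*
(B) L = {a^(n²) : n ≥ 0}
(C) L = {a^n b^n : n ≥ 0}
(A) {ab}*

(A) L = {ab}* is regular.

This can be recognized by a finite automaton (DFA/NFA).
Regular expressions like {ab}* define regular languages.

The other choices are not regular:
- {a^(n²) : n ≥ 0}: After pumping, length is no longer a perfect square
- {a^n b^n : n ≥ 0}: After pumping, the number of a's and b's become unequal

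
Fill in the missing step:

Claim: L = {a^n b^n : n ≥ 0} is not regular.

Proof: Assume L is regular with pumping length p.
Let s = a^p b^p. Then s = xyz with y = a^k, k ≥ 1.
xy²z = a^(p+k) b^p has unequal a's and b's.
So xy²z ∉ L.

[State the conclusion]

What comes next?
This contradicts the pumping lemma for regular languages,
which guarantees xy^i z ∈ L for all i ≥ 0.

Since our assumption that L is regular leads to a contradiction,
we conclude that L = {a^n b^n : n ≥ 0} is NOT regular. ∎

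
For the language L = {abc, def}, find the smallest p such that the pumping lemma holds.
p = 4

For a finite language L, the pumping lemma holds vacuously if p > max|s| for s ∈ L.

The longest string in L = {abc, def} has length 3.
If p = 4, then no string s ∈ L has |s| ≥ p, so the condition is vacuously true.

The minimum pumping length is p = 4.

Why no smaller p works: for any p ≤ 3, the longest string s ∈ L has |s| = 3 ≥ p, so it would
have to be pumpable; but pumping up (i = 2, 3, ...) produces ever longer strings, which cannot all lie in the
finite language L. So the pumping property fails for every p ≤ 3.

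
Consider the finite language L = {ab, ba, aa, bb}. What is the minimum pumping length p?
p = 3

For a finite language L, the pumping lemma holds vacuously if p > max|s| for s ∈ L.

The longest string in L = {ab, ba, aa, bb} has length 2.
If p = 3, then no string s ∈ L has |s| ≥ p, so the condition is vacuously true.

The minimum pumping length is p = 3.

Why no smaller p works: for any p ≤ 2, the longest string s ∈ L has |s| = 2 ≥ p, so it would
have to be pumpable; but pumping up (i = 2, 3, ...) produces ever longer strings, which cannot all lie in the
finite language L. So the pumping property fails for every p ≤ 2.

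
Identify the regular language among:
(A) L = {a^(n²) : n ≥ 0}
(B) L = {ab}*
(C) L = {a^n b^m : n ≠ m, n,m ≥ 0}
(B) {ab}*

(B) L = {ab}* is regular.

This can be recognized by a finite automaton (DFA/NFA).
Regular expressions like {ab}* define regular languages.

The other choices are not regular:
- {a^n b^m : n ≠ m, n,m ≥ 0}: After pumping a's, we can make n = m
- {a^(n²) : n ≥ 0}: After pumping, length is no longer a perfect square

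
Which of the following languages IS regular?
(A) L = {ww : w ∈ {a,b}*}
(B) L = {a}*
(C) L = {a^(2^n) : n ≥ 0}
(B) {a}*

(B) L = {a}* is regular.

This can be recognized by a finite automaton (DFA/NFA).
Regular expressions like {a}* define regular languages.

The other choices are not regular:
- {a^(2^n) : n ≥ 0}: After pumping, length is no longer a power of 2
- {ww : w ∈ {a,b}*}: After pumping, the two halves no longer match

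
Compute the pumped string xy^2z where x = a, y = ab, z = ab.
aababab

Given x = 'a', y = 'ab', z = 'ab' and i = 2:

xy^2z = x + y·y·...·y (2 times) + z
       = 'a' + 'ab'^2 + 'ab'
       = 'a' + 'abab' + 'ab'
       = 'aababab'

The pumped string is 'aababab' with length 7.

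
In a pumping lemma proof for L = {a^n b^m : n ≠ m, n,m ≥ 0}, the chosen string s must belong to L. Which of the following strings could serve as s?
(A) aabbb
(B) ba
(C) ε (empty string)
(A) aabbb

The pumping lemma is applied to a string s that lies in L, so first check membership of each option:
- (A) aabbb = a^2 b^3 with 2 ≠ 3, so it is in L ✓
- (B) ba has an a after a b, so it is not of the form a^n b^m and is not in L ✗
- (C) ε = a^0 b^0 has n = m = 0, so it is not in L ✗

Only (A) aabbb is in L, so it is the only candidate that could play the role of s.
(In a complete proof one picks s in terms of the pumping length p so that |s| ≥ p is guaranteed; a fixed string like aabbb illustrates the shape of such an s.)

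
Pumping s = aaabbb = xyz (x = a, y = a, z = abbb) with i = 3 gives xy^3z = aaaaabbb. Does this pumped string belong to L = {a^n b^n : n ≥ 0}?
No

xy³z = a · aaa · abbb = aaaaabbb.
aaaaabbb has 5 a's and 3 b's; 5 ≠ 3, so it is not in L.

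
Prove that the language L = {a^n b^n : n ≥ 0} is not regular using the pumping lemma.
Assume for contradiction that L is regular, and let p ≥ 1 be the pumping length given by the pumping lemma.
Choose s = a^p b^p. Then s ∈ L and |s| = 2p ≥ p.
By the pumping lemma, s = xyz for some x, y, z with |xy| ≤ p, |y| ≥ 1, and xy^i z ∈ L for every i ≥ 0.
Since |xy| ≤ p and the first p symbols of s are all a's, we must have y = a^k for some k with 1 ≤ k ≤ p.

Take i = 2: xy²z = a^(p + k) b^p.
This string has p + k a's but p b's, and p + k > p because k ≥ 1. So xy²z ∉ L.

This contradicts the pumping lemma, which requires xy^i z ∈ L for all i ≥ 0.
Hence L = {a^n b^n : n ≥ 0} is not regular. ∎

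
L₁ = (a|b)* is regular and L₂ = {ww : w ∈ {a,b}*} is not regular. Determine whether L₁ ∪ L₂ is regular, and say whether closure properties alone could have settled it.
Yes — L₁ ∪ L₂ is regular.

{ww} ⊆ (a|b)*, so L₁ ∪ L₂ = (a|b)*, which is regular.

Note that the bare facts "L₁ regular, L₂ non-regular" do not settle the question by themselves: the closure of regular languages under ∪, ∩, complement and difference applies only when BOTH operands are regular. With a non-regular operand the result can come out regular or non-regular depending on the specific languages, so one has to work out L₁ ∪ L₂ for this particular pair, as above.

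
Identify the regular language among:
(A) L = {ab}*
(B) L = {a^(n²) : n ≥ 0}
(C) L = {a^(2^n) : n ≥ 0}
(A) {ab}*

(A) L = {ab}* is regular.

This can be recognized by a finite automaton (DFA/NFA).
Regular expressions like {ab}* define regular languages.

The other choices are not regular:
- {a^(2^n) : n ≥ 0}: After pumping, length is no longer a power of 2
- {a^(n²) : n ≥ 0}: After pumping, length is no longer a perfect square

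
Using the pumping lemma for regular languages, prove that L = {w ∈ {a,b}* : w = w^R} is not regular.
Assume for contradiction that L is regular, and let p ≥ 1 be the pumping length given by the pumping lemma.
Choose s = a^p b a^p. Then s ∈ L (it reads the same in both directions) and |s| = 2p + 1 ≥ p.
By the pumping lemma, s = xyz for some x, y, z with |xy| ≤ p, |y| ≥ 1, and xy^i z ∈ L for every i ≥ 0.
Since |xy| ≤ p and the first p symbols of s are all a's, y = a^k for some k with 1 ≤ k ≤ p.

Take i = 2: xy²z = a^(p + k) b a^p.
Its reversal is a^p b a^(p + k). These differ because the block of a's before the unique b has length p + k in one and p in the other, and p + k ≠ p since k ≥ 1. So xy²z is not a palindrome, i.e. xy²z ∉ L.

This contradicts the pumping lemma, which requires xy^i z ∈ L for all i ≥ 0.
Hence L = {w ∈ {a,b}* : w = w^R} is not regular. ∎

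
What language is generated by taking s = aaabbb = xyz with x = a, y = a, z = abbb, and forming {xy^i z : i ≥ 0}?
{xy^i z : i ≥ 0} = {a^(2+i) b^3 : i ≥ 0} = {aabbb, aaabbb, aaaabbb, ...}

With x = a, y = a, z = abbb: Starting with aaabbb and pumping the second 'a', we get strings with 2+i a's followed by 3 b's for i = 0, 1, 2, ...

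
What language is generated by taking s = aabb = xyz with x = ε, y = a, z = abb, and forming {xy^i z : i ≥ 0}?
{xy^i z : i ≥ 0} = {a^(i+1) b^2 : i ≥ 0} = {abb, aabb, aaabb, ...}

With x = ε, y = a, z = abb: Starting with aabb and pumping the first 'a' (z = abb keeps the second 'a'), we get strings with i+1 a's followed by 2 b's for i = 0, 1, 2, ...; note bb is not produced because z always contributes one a.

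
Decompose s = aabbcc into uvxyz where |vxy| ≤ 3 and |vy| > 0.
u='aa', v='b', x='b', y='c', z='c'

For s = aabbcc with pumping length p = 3:

One valid decomposition:
- u = 'aa'
- v = 'b'
- x = 'b'
- y = 'c'
- z = 'c'

Verification:
- uvxyz = 'aa' + 'b' + 'b' + 'c' + 'c' = aabbcc ✓
- |vxy| = |'bbc'| = 3 ≤ 3 ✓
- |vy| = |'bc'| = 2 > 0 ✓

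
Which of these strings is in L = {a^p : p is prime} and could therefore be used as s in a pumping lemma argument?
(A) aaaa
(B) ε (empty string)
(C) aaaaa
(C) aaaaa

The pumping lemma is applied to a string s that lies in L, so first check membership of each option:
- (A) aaaa has length 4 = 2 × 2, which is not prime, so it is not in L ✗
- (B) ε has length 0, which is not prime, so it is not in L ✗
- (C) aaaaa has length 5, which is prime, so it is in L ✓

Only (C) aaaaa is in L, so it is the only candidate that could play the role of s.
(In a complete proof one picks s in terms of the pumping length p so that |s| ≥ p is guaranteed; a fixed string like aaaaa illustrates the shape of such an s.)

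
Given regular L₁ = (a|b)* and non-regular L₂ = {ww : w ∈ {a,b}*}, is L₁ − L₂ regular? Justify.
No — L₁ − L₂ is not regular.

L₁ − L₂ is the complement of {ww} within {a,b}*. If it were regular, its complement {ww} would be regular as well (regular languages are closed under complement) — contradiction. So L₁ − L₂ is not regular.

Note that the bare facts "L₁ regular, L₂ non-regular" do not settle the question by themselves: the closure of regular languages under ∪, ∩, complement and difference applies only when BOTH operands are regular. With a non-regular operand the result can come out regular or non-regular depending on the specific languages, so one has to work out L₁ − L₂ for this particular pair, as above.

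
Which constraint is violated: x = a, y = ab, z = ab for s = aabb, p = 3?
Violated: xyz = s

The decomposition x = a, y = ab, z = ab for s = aabb with p = 3
violates the constraint: xyz = s

xyz = 'a' + 'ab' + 'ab' = 'aabab' ≠ 'aabb' = s. The decomposition doesn't reconstruct s.

Pumping lemma constraints:
1. xyz = s (decomposition is valid)
2. |xy| ≤ p
3. |y| > 0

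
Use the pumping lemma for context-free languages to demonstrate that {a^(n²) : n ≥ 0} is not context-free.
Assume for contradiction that L is context-free, and let p ≥ 1 be the pumping length given by the pumping lemma for CFLs.
Choose s = a^(p²). Then s ∈ L and |s| = p² ≥ p.
By the CFL pumping lemma, s = uvxyz for some u, v, x, y, z with |vxy| ≤ p, |vy| ≥ 1, and uv^i xy^i z ∈ L for every i ≥ 0.
All symbols are a's, so only lengths matter: let k = |vy|, with 1 ≤ k ≤ |vxy| ≤ p.

Take i = 2: |uv²xy²z| = p² + k, and p² < p² + k ≤ p² + p < (p + 1)².
So the length lies strictly between consecutive squares and is not a perfect square; uv²xy²z ∉ L.

This contradicts the CFL pumping lemma, which requires uv^i xy^i z ∈ L for all i ≥ 0.
Hence L = {a^(n²) : n ≥ 0} is not context-free. ∎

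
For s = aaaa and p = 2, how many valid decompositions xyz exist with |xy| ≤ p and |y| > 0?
3

For s = 'aaaa' with pumping length p = 2:

Constraints: |xy| ≤ 2, |y| > 0

Valid decompositions (|xy| ≤ p, |y| ≥ 1):
  • x='', y='a', z='aaa'
  • x='a', y='a', z='aa'
  • x='', y='aa', z='aa'

Total count: 3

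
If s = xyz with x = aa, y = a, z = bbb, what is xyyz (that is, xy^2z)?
aaaabbb

Given x = 'aa', y = 'a', z = 'bbb' and i = 2:

xy^2z = x + y·y·...·y (2 times) + z
       = 'aa' + 'a'^2 + 'bbb'
       = 'aa' + 'aa' + 'bbb'
       = 'aaaabbb'

The pumped string is 'aaaabbb' with length 7.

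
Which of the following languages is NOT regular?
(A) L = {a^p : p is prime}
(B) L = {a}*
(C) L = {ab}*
(A) {a^p : p is prime}

(A) L = {a^p : p is prime} is NOT regular.

The pumping lemma can be used to prove this:
After pumping, the length becomes composite

The other languages are regular because they can be recognized by finite automata.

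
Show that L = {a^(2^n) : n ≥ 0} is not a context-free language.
Assume for contradiction that L is context-free, and let p ≥ 1 be the pumping length given by the pumping lemma for CFLs.
Choose s = a^(2^p). Then s ∈ L and |s| = 2^p ≥ p.
By the CFL pumping lemma, s = uvxyz for some u, v, x, y, z with |vxy| ≤ p, |vy| ≥ 1, and uv^i xy^i z ∈ L for every i ≥ 0.
All symbols are a's, so only lengths matter: let k = |vy|, with 1 ≤ k ≤ |vxy| ≤ p < 2^p.

Take i = 2: |uv²xy²z| = 2^p + k, and 2^p < 2^p + k < 2^p + 2^p = 2^(p+1).
So the length lies strictly between consecutive powers of two and is not a power of 2; uv²xy²z ∉ L.

This contradicts the CFL pumping lemma, which requires uv^i xy^i z ∈ L for all i ≥ 0.
Hence L = {a^(2^n) : n ≥ 0} is not context-free. ∎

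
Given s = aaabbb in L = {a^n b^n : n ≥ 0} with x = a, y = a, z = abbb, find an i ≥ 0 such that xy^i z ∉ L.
i = 2

xy²z = a · aa · abbb = aaaabbb; aaaabbb has 4 a's and 3 b's; 4 ≠ 3, so it is not in L.
(Other choices also work, e.g. i = 0, 3; only i = 1 is guaranteed to stay in L since xy¹z = s.)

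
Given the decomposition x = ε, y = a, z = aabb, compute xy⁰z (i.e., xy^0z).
aabb

Given x = '', y = 'a', z = 'aabb' and i = 0:

xy^0z = x + y·y·...·y (0 times) + z
       = '' + 'a'^0 + 'aabb'
       = '' + '' + 'aabb'
       = 'aabb'

The pumped string is 'aabb' with length 4.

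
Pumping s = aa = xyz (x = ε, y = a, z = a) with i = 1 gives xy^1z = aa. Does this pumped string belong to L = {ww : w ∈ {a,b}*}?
Yes

xy¹z = ε · a · a = aa.
aa splits into halves a · a, which are equal, so it is in L (w = a).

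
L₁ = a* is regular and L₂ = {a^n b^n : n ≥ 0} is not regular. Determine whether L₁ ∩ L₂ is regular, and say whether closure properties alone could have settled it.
Yes — L₁ ∩ L₂ is regular.

A string of a* contains no b's, and the only string of {a^n b^n} with no b's is ε (n = 0). So L₁ ∩ L₂ = {ε}, a finite language, which is regular.

Note that the bare facts "L₁ regular, L₂ non-regular" do not settle the question by themselves: the closure of regular languages under ∪, ∩, complement and difference applies only when BOTH operands are regular. With a non-regular operand the result can come out regular or non-regular depending on the specific languages, so one has to work out L₁ ∩ L₂ for this particular pair, as above.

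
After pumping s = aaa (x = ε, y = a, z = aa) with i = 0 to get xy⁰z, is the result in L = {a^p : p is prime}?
Yes

xy⁰z = ε · ε · aa = aa.
aa has length 2, which is prime, so it is in L.
(A single pumped string landing in L is not a contradiction by itself; a non-regularity proof needs some i for which xy^i z ∉ L, for every admissible decomposition.)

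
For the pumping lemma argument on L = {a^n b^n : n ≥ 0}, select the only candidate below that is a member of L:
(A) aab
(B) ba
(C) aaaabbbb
(C) aaaabbbb

The pumping lemma is applied to a string s that lies in L, so first check membership of each option:
- (A) aab has 2 a's and 1 b's; 2 ≠ 1, so it is not in L ✗
- (B) ba has an a after a b, so it is not of the form a^n b^n and is not in L ✗
- (C) aaaabbbb = a^4 b^4 has equal counts (4 = 4), so it is in L ✓

Only (C) aaaabbbb is in L, so it is the only candidate that could play the role of s.
(In a complete proof one picks s in terms of the pumping length p so that |s| ≥ p is guaranteed; a fixed string like aaaabbbb illustrates the shape of such an s.)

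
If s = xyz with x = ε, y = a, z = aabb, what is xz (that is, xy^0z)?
aabb

Given x = '', y = 'a', z = 'aabb' and i = 0:

xy^0z = x + y·y·...·y (0 times) + z
       = '' + 'a'^0 + 'aabb'
       = '' + '' + 'aabb'
       = 'aabb'

The pumped string is 'aabb' with length 4.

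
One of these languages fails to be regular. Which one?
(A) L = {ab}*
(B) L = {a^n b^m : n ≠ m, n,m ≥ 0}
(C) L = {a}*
(B) {a^n b^m : n ≠ m, n,m ≥ 0}

(B) L = {a^n b^m : n ≠ m, n,m ≥ 0} is NOT regular.

The pumping lemma can be used to prove this:
After pumping a's, we can make n = m

The other languages are regular because they can be recognized by finite automata.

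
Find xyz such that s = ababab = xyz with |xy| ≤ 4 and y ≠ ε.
x = 'aba', y = 'b', z = 'ab'

For s = ababab and p = 4, one valid decomposition is:
- x = 'aba' (length 3)
- y = 'b' (length 1)
- z = 'ab' (length 2)

Verification:
- xyz = 'aba' + 'b' + 'ab' = ababab ✓
- |xy| = 4 ≤ 4 ✓
- |y| = 1 > 0 ✓

All pumping lemma constraints are satisfied.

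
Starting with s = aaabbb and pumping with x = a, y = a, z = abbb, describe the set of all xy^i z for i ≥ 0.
{xy^i z : i ≥ 0} = {a^(2+i) b^3 : i ≥ 0} = {aabbb, aaabbb, aaaabbb, ...}

With x = a, y = a, z = abbb: Starting with aaabbb and pumping the second 'a', we get strings with 2+i a's followed by 3 b's for i = 0, 1, 2, ...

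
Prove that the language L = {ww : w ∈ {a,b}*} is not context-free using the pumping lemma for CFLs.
Assume for contradiction that L is context-free, and let p ≥ 1 be the pumping length given by the pumping lemma for CFLs.
Choose s = a^p b^p a^p b^p. Then s ∈ L (take w = a^p b^p) and |s| = 4p ≥ p.
By the CFL pumping lemma, s = uvxyz for some u, v, x, y, z with |vxy| ≤ p, |vy| ≥ 1, and uv^i xy^i z ∈ L for every i ≥ 0.

Write s as four blocks A₁ B₁ A₂ B₂ with A₁ = A₂ = a^p and B₁ = B₂ = b^p. Since |vxy| ≤ p, the window vxy lies inside at most two adjacent blocks. Take i = 0 and let t = uxz, so |t| = 4p − |vy| with 1 ≤ |vy| ≤ p. If |t| is odd, t ∉ L immediately, so assume |vy| is even (hence |vy| ≥ 2) and |t|/2 = 2p − |vy|/2, which satisfies p ≤ |t|/2 ≤ 2p − 1.

Case 1 (vxy inside A₁B₁): t = a^(p−j) b^(p−l) a^p b^p with j + l = |vy|. The second half of t has length < 2p, so it is a suffix of the trailing a^p b^p and ends in b; the first half is a^(p−j) b^(p−l) a^((j+l)/2), which ends in a because (j+l)/2 ≥ 1. The halves differ, so t ∉ L.

Case 2 (vxy inside B₁A₂, straddling the middle): t = a^p b^(p−j) a^(p−l) b^p with j + l = |vy|. If t = ww, then w is a prefix of t of length ≥ p, so w begins with a^p; and w is a suffix of t of length ≥ p, so w ends with b^p. That forces |w| ≥ 2p, contradicting |w| = |t|/2 ≤ 2p − 1. So t ∉ L.

Case 3 (vxy inside A₂B₂): t = a^p b^p a^(p−j) b^(p−l) with j + l = |vy|. The first half of t is a prefix of a^p b^p, so it begins with a; the second half is b^((j+l)/2) a^(p−j) b^(p−l), which begins with b. The halves differ, so t ∉ L.

In every case uv⁰xy⁰z = uxz ∉ L.

This contradicts the CFL pumping lemma, which requires uv^i xy^i z ∈ L for all i ≥ 0.
Hence L = {ww : w ∈ {a,b}*} is not context-free. ∎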